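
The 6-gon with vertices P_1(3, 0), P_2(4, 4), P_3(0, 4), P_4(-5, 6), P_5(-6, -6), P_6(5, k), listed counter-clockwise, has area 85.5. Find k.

-3

Write out the shoelace sum; only the two edges meeting at P_6 involve k:
2·Area = [((-6)·k − 5·(-6)) + (5·0 − 3·k)] + 114
       = -9·k + 144 = 171
⇒ k = -3.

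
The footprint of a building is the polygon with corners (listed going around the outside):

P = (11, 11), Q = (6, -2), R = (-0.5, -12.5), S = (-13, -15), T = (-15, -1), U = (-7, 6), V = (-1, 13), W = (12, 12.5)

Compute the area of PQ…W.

Cross-terms: -88, -76, -155, -212, -97, -85, -168.5, -5.5  ⇒  Σ = -887
Area = |Σ|/2 = 443.5.

443.5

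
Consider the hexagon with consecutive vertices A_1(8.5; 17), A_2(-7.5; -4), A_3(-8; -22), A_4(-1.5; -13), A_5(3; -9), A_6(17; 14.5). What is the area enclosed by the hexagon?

356.125

Apply Gauss's area formula: 2A = Σ (x_i·y_{i+1} − x_{i+1}·y_i), indices taken mod 6.
Σ = (93.5) + (133) + (71) + (52.5) + (196.5) + (165.75) = 712.25
Area = |Σ|/2 = 356.125.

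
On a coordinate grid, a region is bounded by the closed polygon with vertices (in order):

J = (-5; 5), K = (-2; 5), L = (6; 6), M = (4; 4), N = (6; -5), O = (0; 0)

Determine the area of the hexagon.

Apply the surveyor's formula: 2A = Σ (x_i·y_{i+1} − x_{i+1}·y_i), indices taken mod 6.
Σ = (-15) + (-42) + (0) + (-44) + (0) + (0) = -101
Area = |Σ|/2 = 50.5.

50.5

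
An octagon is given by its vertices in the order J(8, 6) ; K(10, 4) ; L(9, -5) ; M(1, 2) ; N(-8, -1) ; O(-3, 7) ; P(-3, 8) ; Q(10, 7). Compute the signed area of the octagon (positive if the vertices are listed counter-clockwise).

Apply the surveyor's formula: 2A = Σ (x_i·y_{i+1} − x_{i+1}·y_i), indices taken mod 8.
Σ = (-28) + (-86) + (23) + (15) + (-59) + (-3) + (-101) + (4) = -235
Signed area = Σ/2 = -117.5 (negative ⇒ clockwise traversal).

-117.5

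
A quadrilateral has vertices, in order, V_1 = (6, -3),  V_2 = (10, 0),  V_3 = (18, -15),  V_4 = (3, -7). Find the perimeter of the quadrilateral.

|V_1V_2| = √((4)² + (3)²) = √25 = 5
|V_2V_3| = √((8)² + (-15)²) = √289 = 17
|V_3V_4| = √((-15)² + (8)²) = √289 = 17
|V_4V_1| = √((3)² + (4)²) = √25 = 5
Perimeter = 5 + 17 + 17 + 5 = 44.

44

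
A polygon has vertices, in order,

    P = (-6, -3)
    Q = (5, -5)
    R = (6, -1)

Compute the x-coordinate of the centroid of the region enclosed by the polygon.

Apply Gauss's area formula. First the cross-terms c_i = x_i·y_{i+1} − x_{i+1}·y_i:
  45, 25, -24  ⇒  2A = 46, A = 23.
Then Σ (x_i + x_{i+1})·c_i = 230, so x̄ = 230 / (6·23) = 5/3.

5/3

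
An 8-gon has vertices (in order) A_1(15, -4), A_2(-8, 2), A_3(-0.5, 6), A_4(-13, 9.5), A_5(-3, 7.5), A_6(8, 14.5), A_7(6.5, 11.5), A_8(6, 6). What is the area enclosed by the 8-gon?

Apply the surveyor's formula: 2A = Σ (x_i·y_{i+1} − x_{i+1}·y_i), indices taken mod 8.
Σ = (-2) + (-47) + (73.25) + (-69) + (-103.5) + (-2.25) + (-30) + (-114) = -294.5
Area = |Σ|/2 = 147.25.

147.25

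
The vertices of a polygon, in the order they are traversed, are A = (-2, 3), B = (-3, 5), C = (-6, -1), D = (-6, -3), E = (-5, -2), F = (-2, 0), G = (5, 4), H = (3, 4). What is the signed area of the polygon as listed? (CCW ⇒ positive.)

Apply the shoelace formula: 2A = Σ (x_i·y_{i+1} − x_{i+1}·y_i), indices taken mod 8.
A→B: (-2)(5) − (-3)(3) = -1
B→C: (-3)(-1) − (-6)(5) = 33
C→D: (-6)(-3) − (-6)(-1) = 12
D→E: (-6)(-2) − (-5)(-3) = -3
E→F: (-5)(0) − (-2)(-2) = -4
F→G: (-2)(4) − (5)(0) = -8
G→H: (5)(4) − (3)(4) = 8
H→A: (3)(3) − (-2)(4) = 17
Σ = 54
Signed area = Σ/2 = 27 (positive ⇒ counter-clockwise traversal).

27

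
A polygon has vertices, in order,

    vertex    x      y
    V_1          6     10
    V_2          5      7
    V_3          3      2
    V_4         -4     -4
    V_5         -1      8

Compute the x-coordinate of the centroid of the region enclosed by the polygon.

Apply the surveyor's formula. First the cross-terms c_i = x_i·y_{i+1} − x_{i+1}·y_i:
  -8, -11, -4, -36, -58  ⇒  2A = -117, A = -58.5.
Then Σ (x_i + x_{i+1})·c_i = -282, so x̄ = -282 / (6·(-58.5)) = 94/117.

94/117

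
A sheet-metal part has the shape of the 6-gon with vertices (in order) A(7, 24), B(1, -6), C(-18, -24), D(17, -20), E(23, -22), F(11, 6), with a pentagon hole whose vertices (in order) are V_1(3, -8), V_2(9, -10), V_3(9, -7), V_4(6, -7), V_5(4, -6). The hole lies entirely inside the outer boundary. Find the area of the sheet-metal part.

Outer boundary:
Apply the shoelace formula: 2A = Σ (x_i·y_{i+1} − x_{i+1}·y_i), indices taken mod 6.
Σ = (-66) + (-132) + (768) + (86) + (380) + (222) = 1258
Area = |Σ|/2 = 629.
Hole:
Σ = (42) + (27) + (-21) + (-8) + (-14) = 26
Area = |Σ|/2 = 13.
Net area = 629 − 13 = 616.

616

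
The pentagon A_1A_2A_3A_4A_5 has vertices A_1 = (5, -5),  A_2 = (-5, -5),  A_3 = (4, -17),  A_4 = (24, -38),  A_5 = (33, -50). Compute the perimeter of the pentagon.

122

|A_1A_2| = √((-10)² + (0)²) = √100 = 10
|A_2A_3| = √((9)² + (-12)²) = √225 = 15
|A_3A_4| = √((20)² + (-21)²) = √841 = 29
|A_4A_5| = √((9)² + (-12)²) = √225 = 15
|A_5A_1| = √((-28)² + (45)²) = √2809 = 53
Perimeter = 10 + 15 + 29 + 15 + 53 = 122.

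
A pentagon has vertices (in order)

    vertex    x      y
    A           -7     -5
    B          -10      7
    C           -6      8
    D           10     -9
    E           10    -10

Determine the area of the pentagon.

146.5

Σ = (-99) + (-38) + (-26) + (-10) + (-120) = -293
Area = |Σ|/2 = 146.5.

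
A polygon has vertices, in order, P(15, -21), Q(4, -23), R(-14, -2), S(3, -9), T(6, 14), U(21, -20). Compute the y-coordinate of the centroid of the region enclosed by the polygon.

Apply the shoelace formula. First the cross-terms c_i = x_i·y_{i+1} − x_{i+1}·y_i:
  -261, -330, 132, 96, -414, -141  ⇒  2A = -918, A = -459.
Then Σ (y_i + y_{i+1})·c_i = 27027, so ȳ = 27027 / (6·(-459)) = -1001/102.

-1001/102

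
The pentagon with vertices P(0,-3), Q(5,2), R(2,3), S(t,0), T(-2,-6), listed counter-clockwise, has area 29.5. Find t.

The doubled signed area Σ (x_i y_{i+1} − x_{i+1} y_i) is linear in t.
With t=0 it equals 32; the coefficient of t is -9 (from the two edges through S).
So -9·t + 32 = 2·29.5 = 59 ⇒ t = -3.

-3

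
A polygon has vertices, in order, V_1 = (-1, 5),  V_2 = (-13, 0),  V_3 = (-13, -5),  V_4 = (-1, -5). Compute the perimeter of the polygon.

40

|V_1V_2| = √((-12)² + (-5)²) = √169 = 13
|V_2V_3| = √((0)² + (-5)²) = √25 = 5
|V_3V_4| = √((12)² + (0)²) = √144 = 12
|V_4V_1| = √((0)² + (10)²) = √100 = 10
Perimeter = 13 + 5 + 12 + 10 = 40.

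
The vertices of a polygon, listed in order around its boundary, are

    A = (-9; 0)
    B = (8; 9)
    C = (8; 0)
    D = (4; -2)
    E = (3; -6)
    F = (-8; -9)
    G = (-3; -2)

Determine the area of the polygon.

Apply the surveyor's formula: 2A = Σ (x_i·y_{i+1} − x_{i+1}·y_i), indices taken mod 7.
Cross-terms: -81, -72, -16, -18, -75, -11, -18  ⇒  Σ = -291
Area = |Σ|/2 = 145.5.

145.5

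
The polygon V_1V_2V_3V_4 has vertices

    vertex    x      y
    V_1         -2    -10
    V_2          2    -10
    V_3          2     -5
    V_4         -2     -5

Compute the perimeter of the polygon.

|V_1V_2| = √((4)² + (0)²) = √16 = 4
|V_2V_3| = √((0)² + (5)²) = √25 = 5
|V_3V_4| = √((-4)² + (0)²) = √16 = 4
|V_4V_1| = √((0)² + (-5)²) = √25 = 5
Perimeter = 4 + 5 + 4 + 5 = 18.

18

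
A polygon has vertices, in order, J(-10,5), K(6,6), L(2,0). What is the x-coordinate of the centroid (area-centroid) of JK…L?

Apply the shoelace (surveyor's) formula. First the cross-terms c_i = x_i·y_{i+1} − x_{i+1}·y_i:
  -90, -12, 10  ⇒  2A = -92, A = -46.
Then Σ (x_i + x_{i+1})·c_i = 184, so x̄ = 184 / (6·(-46)) = -2/3.

-2/3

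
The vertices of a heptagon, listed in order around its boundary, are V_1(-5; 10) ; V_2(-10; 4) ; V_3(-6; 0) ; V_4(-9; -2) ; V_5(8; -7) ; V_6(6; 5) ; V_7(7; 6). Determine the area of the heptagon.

189

Apply Gauss's area formula: 2A = Σ (x_i·y_{i+1} − x_{i+1}·y_i), indices taken mod 7.
V_1→V_2: (-5)(4) − (-10)(10) = 80
V_2→V_3: (-10)(0) − (-6)(4) = 24
V_3→V_4: (-6)(-2) − (-9)(0) = 12
V_4→V_5: (-9)(-7) − (8)(-2) = 79
V_5→V_6: (8)(5) − (6)(-7) = 82
V_6→V_7: (6)(6) − (7)(5) = 1
V_7→V_1: (7)(10) − (-5)(6) = 100
Σ = 378
Area = |Σ|/2 = 189.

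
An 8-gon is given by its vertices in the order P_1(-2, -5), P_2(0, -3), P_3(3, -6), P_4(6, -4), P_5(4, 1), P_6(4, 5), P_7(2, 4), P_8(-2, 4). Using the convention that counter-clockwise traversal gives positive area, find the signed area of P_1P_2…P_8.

58.5

Apply the shoelace (surveyor's) formula: 2A = Σ (x_i·y_{i+1} − x_{i+1}·y_i), indices taken mod 8.
Σ = (6) + (9) + (24) + (22) + (16) + (6) + (16) + (18) = 117
Signed area = Σ/2 = 58.5 (positive ⇒ counter-clockwise traversal).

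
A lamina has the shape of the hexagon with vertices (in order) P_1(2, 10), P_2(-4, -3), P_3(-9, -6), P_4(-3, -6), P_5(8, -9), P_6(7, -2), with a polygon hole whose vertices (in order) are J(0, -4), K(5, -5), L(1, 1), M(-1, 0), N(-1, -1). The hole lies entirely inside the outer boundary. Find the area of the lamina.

Outer boundary:
Apply the surveyor's formula: 2A = Σ (x_i·y_{i+1} − x_{i+1}·y_i), indices taken mod 6.
Σ = (34) + (-3) + (36) + (75) + (47) + (74) = 263
Area = |Σ|/2 = 131.5.
Hole:
Cross-terms: 20, 10, 1, 1, 4  ⇒  Σ = 36
Area = |Σ|/2 = 18.
Net area = 131.5 − 18 = 113.5.

113.5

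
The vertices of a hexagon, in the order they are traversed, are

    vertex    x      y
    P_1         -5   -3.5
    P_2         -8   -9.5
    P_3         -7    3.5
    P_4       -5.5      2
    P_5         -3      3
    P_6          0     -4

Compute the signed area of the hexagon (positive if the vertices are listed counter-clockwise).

-44.125

Apply the shoelace formula: 2A = Σ (x_i·y_{i+1} − x_{i+1}·y_i), indices taken mod 6.
Σ = (19.5) + (-94.5) + (5.25) + (-10.5) + (12) + (-20) = -88.25
Signed area = Σ/2 = -44.125 (negative ⇒ clockwise traversal).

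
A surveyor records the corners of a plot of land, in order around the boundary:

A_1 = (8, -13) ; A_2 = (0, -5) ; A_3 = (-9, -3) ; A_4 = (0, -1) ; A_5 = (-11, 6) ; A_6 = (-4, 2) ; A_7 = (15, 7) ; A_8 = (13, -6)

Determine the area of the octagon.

Σ = (-40) + (-45) + (9) + (-11) + (2) + (-58) + (-181) + (-121) = -445
Area = |Σ|/2 = 222.5.

222.5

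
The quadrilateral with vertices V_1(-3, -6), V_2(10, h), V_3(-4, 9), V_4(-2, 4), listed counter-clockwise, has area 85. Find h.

-6

The doubled signed area Σ (x_i y_{i+1} − x_{i+1} y_i) is linear in h.
With h=0 it equals 176; the coefficient of h is 1 (from the two edges through V_2).
So 1·h + 176 = 2·85 = 170 ⇒ h = -6.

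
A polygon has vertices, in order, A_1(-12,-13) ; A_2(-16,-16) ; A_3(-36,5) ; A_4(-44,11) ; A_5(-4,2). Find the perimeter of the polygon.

102

|A_1A_2| = √((-4)² + (-3)²) = √25 = 5
|A_2A_3| = √((-20)² + (21)²) = √841 = 29
|A_3A_4| = √((-8)² + (6)²) = √100 = 10
|A_4A_5| = √((40)² + (-9)²) = √1681 = 41
|A_5A_1| = √((-8)² + (-15)²) = √289 = 17
Perimeter = 5 + 29 + 10 + 41 + 17 = 102.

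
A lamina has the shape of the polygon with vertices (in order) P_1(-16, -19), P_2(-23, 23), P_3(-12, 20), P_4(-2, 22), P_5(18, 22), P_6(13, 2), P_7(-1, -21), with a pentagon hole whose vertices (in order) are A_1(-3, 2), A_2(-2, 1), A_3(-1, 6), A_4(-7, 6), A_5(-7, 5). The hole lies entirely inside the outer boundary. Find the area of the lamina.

Outer boundary:
Cross-terms: -805, -184, -224, -440, -250, -271, -317  ⇒  Σ = -2491
Area = |Σ|/2 = 1245.5.
Hole:
Σ = (1) + (-11) + (36) + (7) + (1) = 34
Area = |Σ|/2 = 17.
Net area = 1245.5 − 17 = 1228.5.

1228.5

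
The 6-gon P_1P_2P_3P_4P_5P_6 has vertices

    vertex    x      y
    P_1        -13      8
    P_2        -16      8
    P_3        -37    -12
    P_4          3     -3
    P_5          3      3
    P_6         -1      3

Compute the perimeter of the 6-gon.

96

|P_1P_2| = √((-3)² + (0)²) = √9 = 3
|P_2P_3| = √((-21)² + (-20)²) = √841 = 29
|P_3P_4| = √((40)² + (9)²) = √1681 = 41
|P_4P_5| = √((0)² + (6)²) = √36 = 6
|P_5P_6| = √((-4)² + (0)²) = √16 = 4
|P_6P_1| = √((-12)² + (5)²) = √169 = 13
Perimeter = 3 + 29 + 41 + 6 + 4 + 13 = 96.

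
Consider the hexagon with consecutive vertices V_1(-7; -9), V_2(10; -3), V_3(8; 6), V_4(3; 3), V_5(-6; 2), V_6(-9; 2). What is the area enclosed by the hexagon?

163

Apply the surveyor's formula: 2A = Σ (x_i·y_{i+1} − x_{i+1}·y_i), indices taken mod 6.
Σ = (111) + (84) + (6) + (24) + (6) + (95) = 326
Area = |Σ|/2 = 163.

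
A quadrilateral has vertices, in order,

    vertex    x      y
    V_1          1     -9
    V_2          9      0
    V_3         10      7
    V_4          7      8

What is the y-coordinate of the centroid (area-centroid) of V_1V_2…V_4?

31/39

Apply Gauss's area formula. First the cross-terms c_i = x_i·y_{i+1} − x_{i+1}·y_i:
  81, 63, 31, -71  ⇒  2A = 104, A = 52.
Then Σ (y_i + y_{i+1})·c_i = 248, so ȳ = 248 / (6·52) = 31/39.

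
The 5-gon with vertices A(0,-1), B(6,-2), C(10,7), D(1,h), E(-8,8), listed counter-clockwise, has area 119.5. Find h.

9

Write out the shoelace sum; only the two edges meeting at D involve h:
2·Area = [(10·h − 1·7) + (1·8 − (-8)·h)] + 76
       = 18·h + 77 = 239
⇒ h = 9.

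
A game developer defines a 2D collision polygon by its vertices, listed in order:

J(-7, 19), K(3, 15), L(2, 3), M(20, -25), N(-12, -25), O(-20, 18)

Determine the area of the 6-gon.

1031.5

Σ = (-162) + (-21) + (-110) + (-800) + (-716) + (-254) = -2063
Area = |Σ|/2 = 1031.5.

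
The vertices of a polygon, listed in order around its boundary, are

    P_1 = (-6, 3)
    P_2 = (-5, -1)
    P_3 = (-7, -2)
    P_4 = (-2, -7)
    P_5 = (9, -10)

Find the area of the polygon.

Apply Gauss's area formula: 2A = Σ (x_i·y_{i+1} − x_{i+1}·y_i), indices taken mod 5.
P_1→P_2: (-6)(-1) − (-5)(3) = 21
P_2→P_3: (-5)(-2) − (-7)(-1) = 3
P_3→P_4: (-7)(-7) − (-2)(-2) = 45
P_4→P_5: (-2)(-10) − (9)(-7) = 83
P_5→P_1: (9)(3) − (-6)(-10) = -33
Σ = 119
Area = |Σ|/2 = 59.5.

59.5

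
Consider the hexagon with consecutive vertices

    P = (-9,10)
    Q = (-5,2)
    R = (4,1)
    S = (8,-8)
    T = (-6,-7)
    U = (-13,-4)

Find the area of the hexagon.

Cross-terms: 32, -13, -40, -104, -67, -166  ⇒  Σ = -358
Area = |Σ|/2 = 179.

179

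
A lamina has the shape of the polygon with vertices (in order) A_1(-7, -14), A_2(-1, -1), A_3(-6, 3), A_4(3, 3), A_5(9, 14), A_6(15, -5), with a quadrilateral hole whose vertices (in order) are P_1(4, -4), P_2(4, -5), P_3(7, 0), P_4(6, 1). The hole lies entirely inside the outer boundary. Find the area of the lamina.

Outer boundary:
Σ = (-7) + (-9) + (-27) + (15) + (-255) + (-245) = -528
Area = |Σ|/2 = 264.
Hole:
Σ = (-4) + (35) + (7) + (-28) = 10
Area = |Σ|/2 = 5.
Net area = 264 − 5 = 259.

259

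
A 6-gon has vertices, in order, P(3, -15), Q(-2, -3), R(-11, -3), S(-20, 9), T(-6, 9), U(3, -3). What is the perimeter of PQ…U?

|PQ| = √((-5)² + (12)²) = √169 = 13
|QR| = √((-9)² + (0)²) = √81 = 9
|RS| = √((-9)² + (12)²) = √225 = 15
|ST| = √((14)² + (0)²) = √196 = 14
|TU| = √((9)² + (-12)²) = √225 = 15
|UP| = √((0)² + (-12)²) = √144 = 12
Perimeter = 13 + 9 + 15 + 14 + 15 + 12 = 78.

78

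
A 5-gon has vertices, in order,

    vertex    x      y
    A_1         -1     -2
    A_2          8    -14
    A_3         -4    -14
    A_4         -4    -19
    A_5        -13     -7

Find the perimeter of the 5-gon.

60

|A_1A_2| = √((9)² + (-12)²) = √225 = 15
|A_2A_3| = √((-12)² + (0)²) = √144 = 12
|A_3A_4| = √((0)² + (-5)²) = √25 = 5
|A_4A_5| = √((-9)² + (12)²) = √225 = 15
|A_5A_1| = √((12)² + (5)²) = √169 = 13
Perimeter = 15 + 12 + 5 + 15 + 13 = 60.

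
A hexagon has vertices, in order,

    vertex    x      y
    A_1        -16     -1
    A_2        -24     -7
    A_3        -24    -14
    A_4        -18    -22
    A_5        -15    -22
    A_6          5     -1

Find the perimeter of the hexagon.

|A_1A_2| = √((-8)² + (-6)²) = √100 = 10
|A_2A_3| = √((0)² + (-7)²) = √49 = 7
|A_3A_4| = √((6)² + (-8)²) = √100 = 10
|A_4A_5| = √((3)² + (0)²) = √9 = 3
|A_5A_6| = √((20)² + (21)²) = √841 = 29
|A_6A_1| = √((-21)² + (0)²) = √441 = 21
Perimeter = 10 + 7 + 10 + 3 + 29 + 21 = 80.

80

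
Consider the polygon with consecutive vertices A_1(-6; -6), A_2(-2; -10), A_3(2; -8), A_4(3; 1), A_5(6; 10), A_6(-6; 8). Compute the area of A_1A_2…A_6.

163

Apply the shoelace formula: 2A = Σ (x_i·y_{i+1} − x_{i+1}·y_i), indices taken mod 6.
A_1→A_2: (-6)(-10) − (-2)(-6) = 48
A_2→A_3: (-2)(-8) − (2)(-10) = 36
A_3→A_4: (2)(1) − (3)(-8) = 26
A_4→A_5: (3)(10) − (6)(1) = 24
A_5→A_6: (6)(8) − (-6)(10) = 108
A_6→A_1: (-6)(-6) − (-6)(8) = 84
Σ = 326
Area = |Σ|/2 = 163.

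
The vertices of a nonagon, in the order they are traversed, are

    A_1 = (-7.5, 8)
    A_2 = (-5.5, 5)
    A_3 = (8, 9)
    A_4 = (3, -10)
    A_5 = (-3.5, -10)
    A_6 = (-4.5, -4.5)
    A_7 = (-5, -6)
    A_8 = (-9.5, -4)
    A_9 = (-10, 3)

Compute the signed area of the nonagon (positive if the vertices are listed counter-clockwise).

-221.375

Apply the shoelace (surveyor's) formula: 2A = Σ (x_i·y_{i+1} − x_{i+1}·y_i), indices taken mod 9.
Σ = (6.5) + (-89.5) + (-107) + (-65) + (-29.25) + (4.5) + (-37) + (-68.5) + (-57.5) = -442.75
Signed area = Σ/2 = -221.375 (negative ⇒ clockwise traversal).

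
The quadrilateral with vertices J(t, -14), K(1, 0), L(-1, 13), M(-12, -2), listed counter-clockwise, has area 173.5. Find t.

The doubled signed area Σ (x_i y_{i+1} − x_{i+1} y_i) is linear in t.
With t=0 it equals 353; the coefficient of t is 2 (from the two edges through J).
So 2·t + 353 = 2·173.5 = 347 ⇒ t = -3.

-3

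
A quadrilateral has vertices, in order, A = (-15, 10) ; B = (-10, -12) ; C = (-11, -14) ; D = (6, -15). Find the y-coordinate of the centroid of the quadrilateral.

-199/31

Apply the shoelace formula. First the cross-terms c_i = x_i·y_{i+1} − x_{i+1}·y_i:
  280, 8, 249, -165  ⇒  2A = 372, A = 186.
Then Σ (y_i + y_{i+1})·c_i = -7164, so ȳ = -7164 / (6·186) = -199/31.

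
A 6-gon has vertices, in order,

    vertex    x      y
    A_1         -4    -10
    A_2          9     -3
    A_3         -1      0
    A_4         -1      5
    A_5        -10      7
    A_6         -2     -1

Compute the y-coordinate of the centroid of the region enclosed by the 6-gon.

Apply the surveyor's formula. First the cross-terms c_i = x_i·y_{i+1} − x_{i+1}·y_i:
  102, -3, -5, 43, 24, 16  ⇒  2A = 177, A = 88.5.
Then Σ (y_i + y_{i+1})·c_i = -858, so ȳ = -858 / (6·88.5) = -286/177.

-286/177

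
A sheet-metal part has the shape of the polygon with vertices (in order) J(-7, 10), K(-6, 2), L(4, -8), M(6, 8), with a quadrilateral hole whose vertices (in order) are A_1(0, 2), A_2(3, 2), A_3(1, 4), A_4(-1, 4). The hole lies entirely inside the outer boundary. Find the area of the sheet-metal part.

Outer boundary:
Σ = (46) + (40) + (80) + (116) = 282
Area = |Σ|/2 = 141.
Hole:
Apply Gauss's area formula: 2A = Σ (x_i·y_{i+1} − x_{i+1}·y_i), indices taken mod 4.
A_1→A_2: (0)(2) − (3)(2) = -6
A_2→A_3: (3)(4) − (1)(2) = 10
A_3→A_4: (1)(4) − (-1)(4) = 8
A_4→A_1: (-1)(2) − (0)(4) = -2
Σ = 10
Area = |Σ|/2 = 5.
Net area = 141 − 5 = 136.

136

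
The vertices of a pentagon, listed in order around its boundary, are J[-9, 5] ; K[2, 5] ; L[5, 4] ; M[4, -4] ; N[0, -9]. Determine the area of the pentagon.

Apply Gauss's area formula: 2A = Σ (x_i·y_{i+1} − x_{i+1}·y_i), indices taken mod 5.
Cross-terms: -55, -17, -36, -36, -81  ⇒  Σ = -225
Area = |Σ|/2 = 112.5.

112.5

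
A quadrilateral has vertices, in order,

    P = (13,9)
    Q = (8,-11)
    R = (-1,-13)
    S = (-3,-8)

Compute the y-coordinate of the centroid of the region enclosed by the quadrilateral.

Apply Gauss's area formula. First the cross-terms c_i = x_i·y_{i+1} − x_{i+1}·y_i:
  -215, -115, -31, 77  ⇒  2A = -284, A = -142.
Then Σ (y_i + y_{i+1})·c_i = 3918, so ȳ = 3918 / (6·(-142)) = -653/142.

-653/142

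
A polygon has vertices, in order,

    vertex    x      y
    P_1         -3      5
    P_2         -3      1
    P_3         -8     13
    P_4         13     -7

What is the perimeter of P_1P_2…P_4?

66

|P_1P_2| = √((0)² + (-4)²) = √16 = 4
|P_2P_3| = √((-5)² + (12)²) = √169 = 13
|P_3P_4| = √((21)² + (-20)²) = √841 = 29
|P_4P_1| = √((-16)² + (12)²) = √400 = 20
Perimeter = 4 + 13 + 29 + 20 = 66.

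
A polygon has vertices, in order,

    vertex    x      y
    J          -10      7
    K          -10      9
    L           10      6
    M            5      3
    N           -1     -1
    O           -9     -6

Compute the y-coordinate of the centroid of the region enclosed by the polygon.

446/149

Apply the shoelace formula. First the cross-terms c_i = x_i·y_{i+1} − x_{i+1}·y_i:
  -20, -150, 0, -2, -3, -123  ⇒  2A = -298, A = -149.
Then Σ (y_i + y_{i+1})·c_i = -2676, so ȳ = -2676 / (6·(-149)) = 446/149.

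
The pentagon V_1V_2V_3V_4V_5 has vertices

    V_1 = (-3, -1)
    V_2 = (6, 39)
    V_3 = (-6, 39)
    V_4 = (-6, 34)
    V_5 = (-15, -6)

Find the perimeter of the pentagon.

112

|V_1V_2| = √((9)² + (40)²) = √1681 = 41
|V_2V_3| = √((-12)² + (0)²) = √144 = 12
|V_3V_4| = √((0)² + (-5)²) = √25 = 5
|V_4V_5| = √((-9)² + (-40)²) = √1681 = 41
|V_5V_1| = √((12)² + (5)²) = √169 = 13
Perimeter = 41 + 12 + 5 + 41 + 13 = 112.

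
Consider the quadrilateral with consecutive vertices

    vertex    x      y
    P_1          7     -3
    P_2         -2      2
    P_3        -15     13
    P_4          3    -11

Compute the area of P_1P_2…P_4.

103

Apply the shoelace (surveyor's) formula: 2A = Σ (x_i·y_{i+1} − x_{i+1}·y_i), indices taken mod 4.
P_1→P_2: (7)(2) − (-2)(-3) = 8
P_2→P_3: (-2)(13) − (-15)(2) = 4
P_3→P_4: (-15)(-11) − (3)(13) = 126
P_4→P_1: (3)(-3) − (7)(-11) = 68
Σ = 206
Area = |Σ|/2 = 103.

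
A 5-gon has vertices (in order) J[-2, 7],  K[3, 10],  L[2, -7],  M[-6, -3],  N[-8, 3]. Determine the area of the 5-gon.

Σ = (-41) + (-41) + (-48) + (-42) + (-50) = -222
Area = |Σ|/2 = 111.

111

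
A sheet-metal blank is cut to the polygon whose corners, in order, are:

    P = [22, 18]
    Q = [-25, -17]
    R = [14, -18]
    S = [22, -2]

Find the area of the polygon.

786

Cross-terms: 76, 688, 368, 440  ⇒  Σ = 1572
Area = |Σ|/2 = 786.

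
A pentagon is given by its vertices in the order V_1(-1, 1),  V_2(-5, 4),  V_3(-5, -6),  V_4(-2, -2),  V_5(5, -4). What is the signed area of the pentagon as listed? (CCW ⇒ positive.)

Σ = (1) + (50) + (-2) + (18) + (1) = 68
Signed area = Σ/2 = 34 (positive ⇒ counter-clockwise traversal).

34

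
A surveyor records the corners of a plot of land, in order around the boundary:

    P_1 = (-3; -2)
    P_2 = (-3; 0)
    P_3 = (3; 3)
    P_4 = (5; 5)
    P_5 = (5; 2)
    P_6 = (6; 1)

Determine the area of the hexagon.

Apply the shoelace formula: 2A = Σ (x_i·y_{i+1} − x_{i+1}·y_i), indices taken mod 6.
P_1→P_2: (-3)(0) − (-3)(-2) = -6
P_2→P_3: (-3)(3) − (3)(0) = -9
P_3→P_4: (3)(5) − (5)(3) = 0
P_4→P_5: (5)(2) − (5)(5) = -15
P_5→P_6: (5)(1) − (6)(2) = -7
P_6→P_1: (6)(-2) − (-3)(1) = -9
Σ = -46
Area = |Σ|/2 = 23.

23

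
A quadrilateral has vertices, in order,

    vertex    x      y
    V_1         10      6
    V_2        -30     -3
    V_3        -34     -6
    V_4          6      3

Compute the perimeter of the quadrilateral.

|V_1V_2| = √((-40)² + (-9)²) = √1681 = 41
|V_2V_3| = √((-4)² + (-3)²) = √25 = 5
|V_3V_4| = √((40)² + (9)²) = √1681 = 41
|V_4V_1| = √((4)² + (3)²) = √25 = 5
Perimeter = 41 + 5 + 41 + 5 = 92.

92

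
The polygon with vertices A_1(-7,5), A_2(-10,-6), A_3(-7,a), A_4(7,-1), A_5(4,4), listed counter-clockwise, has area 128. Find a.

-7

Write out the shoelace sum; only the two edges meeting at A_3 involve a:
2·Area = [((-10)·a − (-7)·(-6)) + ((-7)·(-1) − 7·a)] + 172
       = -17·a + 137 = 256
⇒ a = -7.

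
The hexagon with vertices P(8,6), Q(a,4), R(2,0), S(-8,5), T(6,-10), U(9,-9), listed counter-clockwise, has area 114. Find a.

Write out the shoelace sum; only the two edges meeting at Q involve a:
2·Area = [(8·4 − a·6) + (a·0 − 2·4)] + 222
       = -6·a + 246 = 228
⇒ a = 3.

3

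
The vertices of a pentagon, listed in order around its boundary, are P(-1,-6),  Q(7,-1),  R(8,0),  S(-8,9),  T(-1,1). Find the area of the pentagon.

65.5

Apply the shoelace (surveyor's) formula: 2A = Σ (x_i·y_{i+1} − x_{i+1}·y_i), indices taken mod 5.
Σ = (43) + (8) + (72) + (1) + (7) = 131
Area = |Σ|/2 = 65.5.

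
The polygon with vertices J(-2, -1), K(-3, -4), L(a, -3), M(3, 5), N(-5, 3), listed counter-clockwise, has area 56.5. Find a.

The doubled signed area Σ (x_i y_{i+1} − x_{i+1} y_i) is linear in a.
With a=0 it equals 68; the coefficient of a is 9 (from the two edges through L).
So 9·a + 68 = 2·56.5 = 113 ⇒ a = 5.

5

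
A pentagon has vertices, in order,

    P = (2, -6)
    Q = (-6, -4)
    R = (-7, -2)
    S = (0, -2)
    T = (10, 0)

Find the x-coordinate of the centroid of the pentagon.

Apply the surveyor's formula. First the cross-terms c_i = x_i·y_{i+1} − x_{i+1}·y_i:
  -44, -16, 14, 20, -60  ⇒  2A = -86, A = -43.
Then Σ (x_i + x_{i+1})·c_i = -234, so x̄ = -234 / (6·(-43)) = 39/43.

39/43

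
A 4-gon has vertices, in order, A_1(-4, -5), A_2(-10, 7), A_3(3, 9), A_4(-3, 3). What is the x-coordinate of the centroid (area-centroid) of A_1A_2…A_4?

-40/9

Apply the surveyor's formula. First the cross-terms c_i = x_i·y_{i+1} − x_{i+1}·y_i:
  -78, -111, 36, 27  ⇒  2A = -126, A = -63.
Then Σ (x_i + x_{i+1})·c_i = 1680, so x̄ = 1680 / (6·(-63)) = -40/9.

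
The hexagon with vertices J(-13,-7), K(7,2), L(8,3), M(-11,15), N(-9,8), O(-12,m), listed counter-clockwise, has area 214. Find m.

5

Write out the shoelace sum; only the two edges meeting at O involve m:
2·Area = [((-9)·m − (-12)·8) + ((-12)·(-7) − (-13)·m)] + 228
       = 4·m + 408 = 428
⇒ m = 5.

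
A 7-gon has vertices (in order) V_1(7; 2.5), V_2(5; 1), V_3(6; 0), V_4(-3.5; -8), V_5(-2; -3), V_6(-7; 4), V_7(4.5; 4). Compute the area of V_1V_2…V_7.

Apply Gauss's area formula: 2A = Σ (x_i·y_{i+1} − x_{i+1}·y_i), indices taken mod 7.
Σ = (-5.5) + (-6) + (-48) + (-5.5) + (-29) + (-46) + (-16.75) = -156.75
Area = |Σ|/2 = 78.375.

78.375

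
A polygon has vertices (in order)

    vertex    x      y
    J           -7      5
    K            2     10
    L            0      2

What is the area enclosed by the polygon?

Apply the shoelace (surveyor's) formula: 2A = Σ (x_i·y_{i+1} − x_{i+1}·y_i), indices taken mod 3.
Cross-terms: -80, 4, 14  ⇒  Σ = -62
Area = |Σ|/2 = 31.

31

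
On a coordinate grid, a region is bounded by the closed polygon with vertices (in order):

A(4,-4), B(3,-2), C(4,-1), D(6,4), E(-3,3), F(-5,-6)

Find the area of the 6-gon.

69

Cross-terms: 4, 5, 22, 30, 33, 44  ⇒  Σ = 138
Area = |Σ|/2 = 69.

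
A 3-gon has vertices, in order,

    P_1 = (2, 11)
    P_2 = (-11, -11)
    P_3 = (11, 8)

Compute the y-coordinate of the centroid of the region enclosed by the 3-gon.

8/3

Apply the shoelace formula. First the cross-terms c_i = x_i·y_{i+1} − x_{i+1}·y_i:
  99, 33, 105  ⇒  2A = 237, A = 118.5.
Then Σ (y_i + y_{i+1})·c_i = 1896, so ȳ = 1896 / (6·118.5) = 8/3.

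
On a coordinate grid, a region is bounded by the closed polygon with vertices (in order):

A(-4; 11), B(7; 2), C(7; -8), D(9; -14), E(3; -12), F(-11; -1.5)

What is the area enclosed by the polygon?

Apply Gauss's area formula: 2A = Σ (x_i·y_{i+1} − x_{i+1}·y_i), indices taken mod 6.
A→B: (-4)(2) − (7)(11) = -85
B→C: (7)(-8) − (7)(2) = -70
C→D: (7)(-14) − (9)(-8) = -26
D→E: (9)(-12) − (3)(-14) = -66
E→F: (3)(-1.5) − (-11)(-12) = -136.5
F→A: (-11)(11) − (-4)(-1.5) = -127
Σ = -510.5
Area = |Σ|/2 = 255.25.

255.25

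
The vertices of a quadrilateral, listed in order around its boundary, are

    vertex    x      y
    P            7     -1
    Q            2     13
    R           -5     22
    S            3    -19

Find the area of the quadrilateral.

180.5

Cross-terms: 93, 109, 29, 130  ⇒  Σ = 361
Area = |Σ|/2 = 180.5.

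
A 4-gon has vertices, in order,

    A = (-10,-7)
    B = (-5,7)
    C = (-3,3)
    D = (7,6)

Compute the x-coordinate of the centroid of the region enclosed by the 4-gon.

Apply the surveyor's formula. First the cross-terms c_i = x_i·y_{i+1} − x_{i+1}·y_i:
  -105, 6, -39, 11  ⇒  2A = -127, A = -63.5.
Then Σ (x_i + x_{i+1})·c_i = 1338, so x̄ = 1338 / (6·(-63.5)) = -446/127.

-446/127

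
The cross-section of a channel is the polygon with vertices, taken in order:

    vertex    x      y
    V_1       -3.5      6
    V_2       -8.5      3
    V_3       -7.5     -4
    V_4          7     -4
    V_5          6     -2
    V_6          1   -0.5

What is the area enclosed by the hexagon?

Σ = (40.5) + (56.5) + (58) + (10) + (-1) + (4.25) = 168.25
Area = |Σ|/2 = 84.125.

84.125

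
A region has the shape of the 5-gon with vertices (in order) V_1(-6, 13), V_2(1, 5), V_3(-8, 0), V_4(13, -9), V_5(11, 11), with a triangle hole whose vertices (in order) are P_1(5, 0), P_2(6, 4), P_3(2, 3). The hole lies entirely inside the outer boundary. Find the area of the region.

Outer boundary:
Apply the shoelace (surveyor's) formula: 2A = Σ (x_i·y_{i+1} − x_{i+1}·y_i), indices taken mod 5.
Cross-terms: -43, 40, 72, 242, 209  ⇒  Σ = 520
Area = |Σ|/2 = 260.
Hole:
Apply the shoelace formula: 2A = Σ (x_i·y_{i+1} − x_{i+1}·y_i), indices taken mod 3.
P_1→P_2: (5)(4) − (6)(0) = 20
P_2→P_3: (6)(3) − (2)(4) = 10
P_3→P_1: (2)(0) − (5)(3) = -15
Σ = 15
Area = |Σ|/2 = 7.5.
Net area = 260 − 7.5 = 252.5.

252.5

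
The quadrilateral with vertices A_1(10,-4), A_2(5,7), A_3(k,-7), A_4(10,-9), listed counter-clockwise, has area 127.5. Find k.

Write out the shoelace sum; only the two edges meeting at A_3 involve k:
2·Area = [(5·(-7) − k·7) + (k·(-9) − 10·(-7))] + 140
       = -16·k + 175 = 255
⇒ k = -5.

-5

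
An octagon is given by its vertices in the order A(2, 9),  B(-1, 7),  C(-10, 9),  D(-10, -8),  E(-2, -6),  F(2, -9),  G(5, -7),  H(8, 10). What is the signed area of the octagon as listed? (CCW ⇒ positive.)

258.5

Σ = (23) + (61) + (170) + (44) + (30) + (31) + (106) + (52) = 517
Signed area = Σ/2 = 258.5 (positive ⇒ counter-clockwise traversal).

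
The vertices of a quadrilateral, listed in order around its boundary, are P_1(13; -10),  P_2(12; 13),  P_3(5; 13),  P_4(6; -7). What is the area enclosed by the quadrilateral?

Apply the surveyor's formula: 2A = Σ (x_i·y_{i+1} − x_{i+1}·y_i), indices taken mod 4.
Σ = (289) + (91) + (-113) + (31) = 298
Area = |Σ|/2 = 149.

149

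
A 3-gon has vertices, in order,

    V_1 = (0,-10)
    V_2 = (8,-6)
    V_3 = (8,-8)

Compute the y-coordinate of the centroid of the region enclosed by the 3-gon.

Apply the surveyor's formula. First the cross-terms c_i = x_i·y_{i+1} − x_{i+1}·y_i:
  80, -16, -80  ⇒  2A = -16, A = -8.
Then Σ (y_i + y_{i+1})·c_i = 384, so ȳ = 384 / (6·(-8)) = -8.

-8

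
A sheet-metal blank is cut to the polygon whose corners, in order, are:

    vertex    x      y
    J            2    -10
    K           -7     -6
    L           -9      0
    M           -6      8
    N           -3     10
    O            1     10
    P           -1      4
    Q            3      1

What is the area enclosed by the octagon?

Apply Gauss's area formula: 2A = Σ (x_i·y_{i+1} − x_{i+1}·y_i), indices taken mod 8.
Σ = (-82) + (-54) + (-72) + (-36) + (-40) + (14) + (-13) + (-32) = -315
Area = |Σ|/2 = 157.5.

157.5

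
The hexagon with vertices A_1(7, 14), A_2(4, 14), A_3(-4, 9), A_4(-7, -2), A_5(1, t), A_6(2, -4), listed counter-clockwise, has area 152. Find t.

-5

The doubled signed area Σ (x_i y_{i+1} − x_{i+1} y_i) is linear in t.
With t=0 it equals 259; the coefficient of t is -9 (from the two edges through A_5).
So -9·t + 259 = 2·152 = 304 ⇒ t = -5.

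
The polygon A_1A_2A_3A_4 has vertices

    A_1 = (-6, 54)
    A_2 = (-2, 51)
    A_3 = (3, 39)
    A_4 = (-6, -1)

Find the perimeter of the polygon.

|A_1A_2| = √((4)² + (-3)²) = √25 = 5
|A_2A_3| = √((5)² + (-12)²) = √169 = 13
|A_3A_4| = √((-9)² + (-40)²) = √1681 = 41
|A_4A_1| = √((0)² + (55)²) = √3025 = 55
Perimeter = 5 + 13 + 41 + 55 = 114.

114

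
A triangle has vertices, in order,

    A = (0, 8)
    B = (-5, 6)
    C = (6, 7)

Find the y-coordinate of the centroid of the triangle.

7

Apply Gauss's area formula. First the cross-terms c_i = x_i·y_{i+1} − x_{i+1}·y_i:
  40, -71, 48  ⇒  2A = 17, A = 8.5.
Then Σ (y_i + y_{i+1})·c_i = 357, so ȳ = 357 / (6·8.5) = 7.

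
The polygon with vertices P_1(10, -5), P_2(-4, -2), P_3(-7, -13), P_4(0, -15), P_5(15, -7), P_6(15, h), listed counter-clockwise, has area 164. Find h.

The doubled signed area Σ (x_i y_{i+1} − x_{i+1} y_i) is linear in h.
With h=0 it equals 358; the coefficient of h is 5 (from the two edges through P_6).
So 5·h + 358 = 2·164 = 328 ⇒ h = -6.

-6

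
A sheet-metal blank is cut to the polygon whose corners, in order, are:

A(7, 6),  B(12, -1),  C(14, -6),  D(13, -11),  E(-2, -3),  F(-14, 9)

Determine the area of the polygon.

240.5

Apply the shoelace (surveyor's) formula: 2A = Σ (x_i·y_{i+1} − x_{i+1}·y_i), indices taken mod 6.
Cross-terms: -79, -58, -76, -61, -60, -147  ⇒  Σ = -481
Area = |Σ|/2 = 240.5.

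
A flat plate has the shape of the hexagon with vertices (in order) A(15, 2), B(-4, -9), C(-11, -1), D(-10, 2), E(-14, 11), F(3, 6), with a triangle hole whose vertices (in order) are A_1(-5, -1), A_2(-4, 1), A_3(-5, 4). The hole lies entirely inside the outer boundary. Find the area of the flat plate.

Outer boundary:
A→B: (15)(-9) − (-4)(2) = -127
B→C: (-4)(-1) − (-11)(-9) = -95
C→D: (-11)(2) − (-10)(-1) = -32
D→E: (-10)(11) − (-14)(2) = -82
E→F: (-14)(6) − (3)(11) = -117
F→A: (3)(2) − (15)(6) = -84
Σ = -537
Area = |Σ|/2 = 268.5.
Hole:
Cross-terms: -9, -11, 25  ⇒  Σ = 5
Area = |Σ|/2 = 2.5.
Net area = 268.5 − 2.5 = 266.

266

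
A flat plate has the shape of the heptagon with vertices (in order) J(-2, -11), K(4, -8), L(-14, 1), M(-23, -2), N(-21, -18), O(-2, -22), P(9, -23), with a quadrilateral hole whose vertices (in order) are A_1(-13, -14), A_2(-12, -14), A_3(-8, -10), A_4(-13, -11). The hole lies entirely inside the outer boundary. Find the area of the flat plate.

440.5

Outer boundary:
Apply the surveyor's formula: 2A = Σ (x_i·y_{i+1} − x_{i+1}·y_i), indices taken mod 7.
Σ = (60) + (-108) + (51) + (372) + (426) + (244) + (-145) = 900
Area = |Σ|/2 = 450.
Hole:
A_1→A_2: (-13)(-14) − (-12)(-14) = 14
A_2→A_3: (-12)(-10) − (-8)(-14) = 8
A_3→A_4: (-8)(-11) − (-13)(-10) = -42
A_4→A_1: (-13)(-14) − (-13)(-11) = 39
Σ = 19
Area = |Σ|/2 = 9.5.
Net area = 450 − 9.5 = 440.5.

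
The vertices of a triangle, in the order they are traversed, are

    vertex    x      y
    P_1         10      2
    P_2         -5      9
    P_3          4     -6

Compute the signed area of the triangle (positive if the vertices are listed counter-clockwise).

81

Apply Gauss's area formula: 2A = Σ (x_i·y_{i+1} − x_{i+1}·y_i), indices taken mod 3.
Σ = (100) + (-6) + (68) = 162
Signed area = Σ/2 = 81 (positive ⇒ counter-clockwise traversal).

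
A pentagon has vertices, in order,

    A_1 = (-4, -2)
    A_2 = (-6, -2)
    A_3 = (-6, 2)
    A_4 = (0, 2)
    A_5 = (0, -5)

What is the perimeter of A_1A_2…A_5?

24

|A_1A_2| = √((-2)² + (0)²) = √4 = 2
|A_2A_3| = √((0)² + (4)²) = √16 = 4
|A_3A_4| = √((6)² + (0)²) = √36 = 6
|A_4A_5| = √((0)² + (-7)²) = √49 = 7
|A_5A_1| = √((-4)² + (3)²) = √25 = 5
Perimeter = 2 + 4 + 6 + 7 + 5 = 24.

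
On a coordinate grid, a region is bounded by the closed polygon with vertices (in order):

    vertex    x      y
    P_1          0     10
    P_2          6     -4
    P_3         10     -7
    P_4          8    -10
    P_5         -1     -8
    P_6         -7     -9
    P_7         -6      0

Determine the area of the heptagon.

170.5

Apply the shoelace (surveyor's) formula: 2A = Σ (x_i·y_{i+1} − x_{i+1}·y_i), indices taken mod 7.
P_1→P_2: (0)(-4) − (6)(10) = -60
P_2→P_3: (6)(-7) − (10)(-4) = -2
P_3→P_4: (10)(-10) − (8)(-7) = -44
P_4→P_5: (8)(-8) − (-1)(-10) = -74
P_5→P_6: (-1)(-9) − (-7)(-8) = -47
P_6→P_7: (-7)(0) − (-6)(-9) = -54
P_7→P_1: (-6)(10) − (0)(0) = -60
Σ = -341
Area = |Σ|/2 = 170.5.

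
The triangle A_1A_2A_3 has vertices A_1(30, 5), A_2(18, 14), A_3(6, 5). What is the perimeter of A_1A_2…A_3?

54

|A_1A_2| = √((-12)² + (9)²) = √225 = 15
|A_2A_3| = √((-12)² + (-9)²) = √225 = 15
|A_3A_1| = √((24)² + (0)²) = √576 = 24
Perimeter = 15 + 15 + 24 = 54.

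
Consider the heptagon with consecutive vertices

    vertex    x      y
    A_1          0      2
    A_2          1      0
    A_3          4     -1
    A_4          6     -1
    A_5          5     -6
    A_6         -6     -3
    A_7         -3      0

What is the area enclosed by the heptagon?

Apply the shoelace formula: 2A = Σ (x_i·y_{i+1} − x_{i+1}·y_i), indices taken mod 7.
Σ = (-2) + (-1) + (2) + (-31) + (-51) + (-9) + (-6) = -98
Area = |Σ|/2 = 49.

49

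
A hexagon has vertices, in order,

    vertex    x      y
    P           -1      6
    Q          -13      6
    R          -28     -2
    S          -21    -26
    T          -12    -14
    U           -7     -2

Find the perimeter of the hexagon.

92

|PQ| = √((-12)² + (0)²) = √144 = 12
|QR| = √((-15)² + (-8)²) = √289 = 17
|RS| = √((7)² + (-24)²) = √625 = 25
|ST| = √((9)² + (12)²) = √225 = 15
|TU| = √((5)² + (12)²) = √169 = 13
|UP| = √((6)² + (8)²) = √100 = 10
Perimeter = 12 + 17 + 25 + 15 + 13 + 10 = 92.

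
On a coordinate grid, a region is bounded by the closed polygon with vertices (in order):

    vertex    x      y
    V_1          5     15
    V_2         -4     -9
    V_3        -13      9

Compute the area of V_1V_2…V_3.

Apply the shoelace (surveyor's) formula: 2A = Σ (x_i·y_{i+1} − x_{i+1}·y_i), indices taken mod 3.
V_1→V_2: (5)(-9) − (-4)(15) = 15
V_2→V_3: (-4)(9) − (-13)(-9) = -153
V_3→V_1: (-13)(15) − (5)(9) = -240
Σ = -378
Area = |Σ|/2 = 189.

189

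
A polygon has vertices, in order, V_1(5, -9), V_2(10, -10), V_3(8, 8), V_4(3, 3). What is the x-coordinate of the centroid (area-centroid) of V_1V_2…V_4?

Apply the shoelace formula. First the cross-terms c_i = x_i·y_{i+1} − x_{i+1}·y_i:
  40, 160, 0, -42  ⇒  2A = 158, A = 79.
Then Σ (x_i + x_{i+1})·c_i = 3144, so x̄ = 3144 / (6·79) = 524/79.

524/79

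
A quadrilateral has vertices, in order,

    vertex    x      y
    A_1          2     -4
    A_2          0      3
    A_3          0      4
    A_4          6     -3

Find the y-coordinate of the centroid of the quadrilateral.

-8/9

Apply the shoelace (surveyor's) formula. First the cross-terms c_i = x_i·y_{i+1} − x_{i+1}·y_i:
  6, 0, -24, -18  ⇒  2A = -36, A = -18.
Then Σ (y_i + y_{i+1})·c_i = 96, so ȳ = 96 / (6·(-18)) = -8/9.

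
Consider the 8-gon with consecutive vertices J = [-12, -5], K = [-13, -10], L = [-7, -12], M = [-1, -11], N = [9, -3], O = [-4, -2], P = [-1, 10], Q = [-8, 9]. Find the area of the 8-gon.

Apply the surveyor's formula: 2A = Σ (x_i·y_{i+1} − x_{i+1}·y_i), indices taken mod 8.
J→K: (-12)(-10) − (-13)(-5) = 55
K→L: (-13)(-12) − (-7)(-10) = 86
L→M: (-7)(-11) − (-1)(-12) = 65
M→N: (-1)(-3) − (9)(-11) = 102
N→O: (9)(-2) − (-4)(-3) = -30
O→P: (-4)(10) − (-1)(-2) = -42
P→Q: (-1)(9) − (-8)(10) = 71
Q→J: (-8)(-5) − (-12)(9) = 148
Σ = 455
Area = |Σ|/2 = 227.5.

227.5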